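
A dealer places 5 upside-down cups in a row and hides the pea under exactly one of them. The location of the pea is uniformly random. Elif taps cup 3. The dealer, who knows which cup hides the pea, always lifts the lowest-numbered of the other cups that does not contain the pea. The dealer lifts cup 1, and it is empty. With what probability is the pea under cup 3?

Apply Bayes' rule, conditioning on where the pea actually is.
If it is under cup 1 (prior 1/5): the dealer opened cup 1, so this case is ruled out; weight (1/5)·0 = 0.
If it is under any of cups 2, 3, 4, and 5 (prior 1/5 each): cup 1 is the lowest-numbered option available, probability 1; weight (1/5)·1 = 1/5 each.
The weights sum to 4/5.
So P(the pea under cup 3 | the dealer opened cup 1) = (1/5) / (4/5) = 1/4.

1/4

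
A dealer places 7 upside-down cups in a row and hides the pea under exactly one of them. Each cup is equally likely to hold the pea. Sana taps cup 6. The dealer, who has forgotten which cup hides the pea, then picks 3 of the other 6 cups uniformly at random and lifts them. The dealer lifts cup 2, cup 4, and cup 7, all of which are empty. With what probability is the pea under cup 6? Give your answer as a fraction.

1/4

Because the dealer chose which cups to lift without knowing where the pea is, the choice is independent of the prize location. Learning that none of the 3 opened cups holds the pea simply rules out those 3 locations and leaves the remaining 4 cups still equally likely by symmetry.
So P(the pea under cup 6) = 1/4.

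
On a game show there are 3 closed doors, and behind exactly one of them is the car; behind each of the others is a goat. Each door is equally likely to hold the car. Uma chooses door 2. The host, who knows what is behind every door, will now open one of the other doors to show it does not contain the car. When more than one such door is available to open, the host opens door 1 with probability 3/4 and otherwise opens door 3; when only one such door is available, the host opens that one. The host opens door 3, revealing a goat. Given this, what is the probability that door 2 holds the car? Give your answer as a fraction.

1/5

Apply Bayes' rule, conditioning on where the car actually is.
If it is behind door 1 (prior 1/3): only door 3 is available, probability 1; weight (1/3)·1 = 1/3.
If it is behind door 2 (prior 1/3): door 1 is available but not opened, probability 1/4; weight (1/3)·(1/4) = 1/12.
If it is behind door 3 (prior 1/3): the host opened door 3, so this case is ruled out; weight (1/3)·0 = 0.
The weights sum to 5/12.
So P(the car behind door 2 | the host opened door 3) = (1/12) / (5/12) = 1/5.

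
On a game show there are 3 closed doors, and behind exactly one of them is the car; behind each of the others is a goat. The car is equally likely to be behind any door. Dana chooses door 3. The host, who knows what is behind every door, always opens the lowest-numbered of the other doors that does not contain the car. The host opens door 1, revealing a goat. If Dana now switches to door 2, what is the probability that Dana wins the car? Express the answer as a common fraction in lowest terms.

1/2

Consider each possible location of the car in turn.
If it is behind door 1 (prior 1/3): the host opened door 1, so this case is ruled out; weight (1/3)·0 = 0.
If it is behind either of doors 2 and 3 (prior 1/3 each): door 1 is the lowest-numbered option available, probability 1; weight (1/3)·1 = 1/3 each.
The weights sum to 2/3.
So P(the car behind door 2 | the host opened door 1) = (1/3) / (2/3) = 1/2.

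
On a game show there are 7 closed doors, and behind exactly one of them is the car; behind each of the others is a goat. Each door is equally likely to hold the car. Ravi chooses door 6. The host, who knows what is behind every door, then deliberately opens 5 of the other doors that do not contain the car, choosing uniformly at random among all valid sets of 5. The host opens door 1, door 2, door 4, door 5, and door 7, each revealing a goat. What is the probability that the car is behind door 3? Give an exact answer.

6/7

Condition on the true location of the car.
If it is behind any of doors 1, 2, 4, 5, and 7 (prior 1/7 each): that door was opened and seen not to hold the prize — ruled out; weight (1/7)·0 = 0 each.
If it is behind door 3 (prior 1/7): the host has no choice, probability 1; weight (1/7)·1 = 1/7.
If it is behind door 6 (prior 1/7): the host has 6 equally likely choices, so probability 1/6; weight (1/7)·(1/6) = 1/42.
The weights sum to 1/6.
So P(the car behind door 3 | the host opened door 1, door 2, door 4, door 5, and door 7) = (1/7) / (1/6) = 6/7.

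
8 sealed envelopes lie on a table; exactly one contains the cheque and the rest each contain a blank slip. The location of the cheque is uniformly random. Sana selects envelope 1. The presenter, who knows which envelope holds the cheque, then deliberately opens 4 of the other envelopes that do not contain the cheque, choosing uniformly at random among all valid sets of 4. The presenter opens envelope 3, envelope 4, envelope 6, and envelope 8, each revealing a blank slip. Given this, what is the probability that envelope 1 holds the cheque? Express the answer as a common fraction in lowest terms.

1/8

Condition on the true location of the cheque.
If it is in envelope 1 (prior 1/8): the presenter has 35 equally likely choices, so probability 1/35; weight (1/8)·(1/35) = 1/280.
If it is in any of envelopes 2, 5, and 7 (prior 1/8 each): the presenter has 15 equally likely choices, so probability 1/15; weight (1/8)·(1/15) = 1/120 each.
If it is in any of envelopes 3, 4, 6, and 8 (prior 1/8 each): that envelope was opened and seen not to hold the prize — ruled out; weight (1/8)·0 = 0 each.
The weights sum to 1/35.
So P(the cheque in envelope 1 | the presenter opened envelope 3, envelope 4, envelope 6, and envelope 8) = (1/280) / (1/35) = 1/8.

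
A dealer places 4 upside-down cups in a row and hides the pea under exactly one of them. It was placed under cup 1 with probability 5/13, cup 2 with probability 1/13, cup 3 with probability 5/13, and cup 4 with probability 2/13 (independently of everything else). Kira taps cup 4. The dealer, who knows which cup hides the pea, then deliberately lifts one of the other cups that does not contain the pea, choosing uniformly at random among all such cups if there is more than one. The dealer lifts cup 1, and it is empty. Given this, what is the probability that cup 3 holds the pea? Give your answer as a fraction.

Condition on the true location of the pea.
If it is under cup 1 (prior 5/13): the dealer opened cup 1, so this case is ruled out; weight (5/13)·0 = 0.
If it is under cup 2 (prior 1/13): the dealer has 2 equally likely choices, so probability 1/2; weight (1/13)·(1/2) = 1/26.
If it is under cup 3 (prior 5/13): the dealer has 2 equally likely choices, so probability 1/2; weight (5/13)·(1/2) = 5/26.
If it is under cup 4 (prior 2/13): the dealer has 3 equally likely choices, so probability 1/3; weight (2/13)·(1/3) = 2/39.
The weights sum to 11/39.
So P(the pea under cup 3 | the dealer opened cup 1) = (5/26) / (11/39) = 15/22.

15/22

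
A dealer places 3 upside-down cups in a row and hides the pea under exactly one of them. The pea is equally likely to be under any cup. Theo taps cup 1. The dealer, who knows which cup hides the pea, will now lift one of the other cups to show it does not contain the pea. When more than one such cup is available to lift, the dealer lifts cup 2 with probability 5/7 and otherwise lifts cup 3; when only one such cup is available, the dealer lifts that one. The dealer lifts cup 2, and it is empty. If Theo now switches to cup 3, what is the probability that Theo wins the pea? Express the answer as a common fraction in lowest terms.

7/12

Consider each possible location of the pea in turn.
If it is under cup 1 (prior 1/3): cup 2 is available, opened with probability 5/7; weight (1/3)·(5/7) = 5/21.
If it is under cup 2 (prior 1/3): the dealer opened cup 2, so this case is ruled out; weight (1/3)·0 = 0.
If it is under cup 3 (prior 1/3): only cup 2 is available, probability 1; weight (1/3)·1 = 1/3.
The weights sum to 4/7.
So P(the pea under cup 3 | the dealer opened cup 2) = (1/3) / (4/7) = 7/12.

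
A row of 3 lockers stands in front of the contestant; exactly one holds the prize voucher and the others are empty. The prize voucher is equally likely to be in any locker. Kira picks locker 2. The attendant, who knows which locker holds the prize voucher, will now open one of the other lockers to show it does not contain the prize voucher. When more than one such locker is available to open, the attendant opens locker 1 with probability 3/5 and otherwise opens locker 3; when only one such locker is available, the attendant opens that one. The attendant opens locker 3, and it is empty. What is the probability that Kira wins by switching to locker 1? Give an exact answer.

5/7

Apply Bayes' rule, conditioning on where the prize voucher actually is.
If it is in locker 1 (prior 1/3): only locker 3 is available, probability 1; weight (1/3)·1 = 1/3.
If it is in locker 2 (prior 1/3): locker 1 is available but not opened, probability 2/5; weight (1/3)·(2/5) = 2/15.
If it is in locker 3 (prior 1/3): the attendant opened locker 3, so this case is ruled out; weight (1/3)·0 = 0.
The weights sum to 7/15.
So P(the prize voucher in locker 1 | the attendant opened locker 3) = (1/3) / (7/15) = 5/7.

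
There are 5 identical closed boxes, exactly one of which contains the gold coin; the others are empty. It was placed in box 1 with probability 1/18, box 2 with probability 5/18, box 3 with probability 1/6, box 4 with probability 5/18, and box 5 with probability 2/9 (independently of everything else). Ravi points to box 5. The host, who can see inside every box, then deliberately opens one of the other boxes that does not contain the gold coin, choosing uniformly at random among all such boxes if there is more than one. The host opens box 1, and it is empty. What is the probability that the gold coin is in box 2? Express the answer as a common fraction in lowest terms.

5/16

Apply Bayes' rule, conditioning on where the gold coin actually is.
If it is in box 1 (prior 1/18): the host opened box 1, so this case is ruled out; weight (1/18)·0 = 0.
If it is in either of boxes 2 and 4 (prior 5/18 each): the host has 3 equally likely choices, so probability 1/3; weight (5/18)·(1/3) = 5/54 each.
If it is in box 3 (prior 1/6): the host has 3 equally likely choices, so probability 1/3; weight (1/6)·(1/3) = 1/18.
If it is in box 5 (prior 2/9): the host has 4 equally likely choices, so probability 1/4; weight (2/9)·(1/4) = 1/18.
The weights sum to 8/27.
So P(the gold coin in box 2 | the host opened box 1) = (5/54) / (8/27) = 5/16.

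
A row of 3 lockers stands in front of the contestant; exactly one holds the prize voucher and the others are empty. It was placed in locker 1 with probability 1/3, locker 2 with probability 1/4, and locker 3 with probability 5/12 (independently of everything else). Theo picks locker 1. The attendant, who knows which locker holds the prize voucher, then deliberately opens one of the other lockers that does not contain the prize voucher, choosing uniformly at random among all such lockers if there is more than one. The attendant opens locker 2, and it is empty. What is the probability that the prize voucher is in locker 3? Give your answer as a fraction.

Apply Bayes' rule, conditioning on where the prize voucher actually is.
If it is in locker 1 (prior 1/3): the attendant has 2 equally likely choices, so probability 1/2; weight (1/3)·(1/2) = 1/6.
If it is in locker 2 (prior 1/4): the attendant opened locker 2, so this case is ruled out; weight (1/4)·0 = 0.
If it is in locker 3 (prior 5/12): the attendant has no choice, probability 1; weight (5/12)·1 = 5/12.
The weights sum to 7/12.
So P(the prize voucher in locker 3 | the attendant opened locker 2) = (5/12) / (7/12) = 5/7.

5/7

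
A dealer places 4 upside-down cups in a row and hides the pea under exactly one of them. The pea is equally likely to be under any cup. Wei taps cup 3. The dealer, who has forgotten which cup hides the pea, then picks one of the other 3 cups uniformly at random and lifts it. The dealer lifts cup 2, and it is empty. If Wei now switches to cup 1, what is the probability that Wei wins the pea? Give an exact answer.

Consider each possible location of the pea in turn.
If it is under any of cups 1, 3, and 4 (prior 1/4 each): the dealer picks cup 2 with probability 1/3 regardless, and it is not the prize; weight (1/4)·(1/3) = 1/12 each.
If it is under cup 2 (prior 1/4): the dealer opened cup 2, so this case is ruled out; weight (1/4)·0 = 0.
The weights sum to 1/4.
So P(the pea under cup 1 | the dealer opened cup 2) = (1/12) / (1/4) = 1/3.

1/3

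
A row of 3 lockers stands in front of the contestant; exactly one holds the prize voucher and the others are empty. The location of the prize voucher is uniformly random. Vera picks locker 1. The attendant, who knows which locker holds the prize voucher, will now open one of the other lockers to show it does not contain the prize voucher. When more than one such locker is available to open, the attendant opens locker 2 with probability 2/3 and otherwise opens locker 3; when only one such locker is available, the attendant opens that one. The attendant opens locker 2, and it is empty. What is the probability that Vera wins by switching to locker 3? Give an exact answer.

Consider each possible location of the prize voucher in turn.
If it is in locker 1 (prior 1/3): locker 2 is available, opened with probability 2/3; weight (1/3)·(2/3) = 2/9.
If it is in locker 2 (prior 1/3): the attendant opened locker 2, so this case is ruled out; weight (1/3)·0 = 0.
If it is in locker 3 (prior 1/3): only locker 2 is available, probability 1; weight (1/3)·1 = 1/3.
The weights sum to 5/9.
So P(the prize voucher in locker 3 | the attendant opened locker 2) = (1/3) / (5/9) = 3/5.

3/5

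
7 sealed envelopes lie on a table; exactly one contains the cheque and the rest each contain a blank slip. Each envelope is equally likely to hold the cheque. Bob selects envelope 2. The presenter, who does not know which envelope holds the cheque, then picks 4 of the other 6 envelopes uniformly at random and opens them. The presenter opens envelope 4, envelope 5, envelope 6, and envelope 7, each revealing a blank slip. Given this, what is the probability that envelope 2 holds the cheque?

Consider each possible location of the cheque in turn.
If it is in any of envelopes 1, 2, and 3 (prior 1/7 each): the presenter picks exactly this set with probability 1/15 regardless, and none is the prize; weight (1/7)·(1/15) = 1/105 each.
If it is in any of envelopes 4, 5, 6, and 7 (prior 1/7 each): that envelope was opened and seen not to hold the prize — ruled out; weight (1/7)·0 = 0 each.
The weights sum to 1/35.
So P(the cheque in envelope 2 | the presenter opened envelope 4, envelope 5, envelope 6, and envelope 7) = (1/105) / (1/35) = 1/3.

1/3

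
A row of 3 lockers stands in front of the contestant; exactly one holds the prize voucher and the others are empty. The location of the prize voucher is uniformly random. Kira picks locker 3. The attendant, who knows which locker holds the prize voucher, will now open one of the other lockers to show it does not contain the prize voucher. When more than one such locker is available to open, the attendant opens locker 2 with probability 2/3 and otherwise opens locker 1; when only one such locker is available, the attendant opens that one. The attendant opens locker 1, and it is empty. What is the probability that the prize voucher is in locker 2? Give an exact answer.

3/4

Condition on the true location of the prize voucher.
If it is in locker 1 (prior 1/3): the attendant opened locker 1, so this case is ruled out; weight (1/3)·0 = 0.
If it is in locker 2 (prior 1/3): only locker 1 is available, probability 1; weight (1/3)·1 = 1/3.
If it is in locker 3 (prior 1/3): locker 2 is available but not opened, probability 1/3; weight (1/3)·(1/3) = 1/9.
The weights sum to 4/9.
So P(the prize voucher in locker 2 | the attendant opened locker 1) = (1/3) / (4/9) = 3/4.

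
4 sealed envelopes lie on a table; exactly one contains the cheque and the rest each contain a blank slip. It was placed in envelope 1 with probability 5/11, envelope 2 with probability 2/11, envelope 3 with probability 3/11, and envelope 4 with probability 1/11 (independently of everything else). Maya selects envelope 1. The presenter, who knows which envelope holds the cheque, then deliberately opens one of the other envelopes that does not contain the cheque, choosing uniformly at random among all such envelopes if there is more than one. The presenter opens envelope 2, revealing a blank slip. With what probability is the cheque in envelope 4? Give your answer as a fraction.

Apply Bayes' rule, conditioning on where the cheque actually is.
If it is in envelope 1 (prior 5/11): the presenter has 3 equally likely choices, so probability 1/3; weight (5/11)·(1/3) = 5/33.
If it is in envelope 2 (prior 2/11): the presenter opened envelope 2, so this case is ruled out; weight (2/11)·0 = 0.
If it is in envelope 3 (prior 3/11): the presenter has 2 equally likely choices, so probability 1/2; weight (3/11)·(1/2) = 3/22.
If it is in envelope 4 (prior 1/11): the presenter has 2 equally likely choices, so probability 1/2; weight (1/11)·(1/2) = 1/22.
The weights sum to 1/3.
So P(the cheque in envelope 4 | the presenter opened envelope 2) = (1/22) / (1/3) = 3/22.

3/22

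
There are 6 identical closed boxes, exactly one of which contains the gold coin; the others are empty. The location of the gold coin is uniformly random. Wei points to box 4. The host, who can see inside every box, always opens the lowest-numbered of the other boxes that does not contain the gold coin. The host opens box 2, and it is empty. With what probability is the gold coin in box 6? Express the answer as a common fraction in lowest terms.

0

Condition on the true location of the gold coin.
If it is in box 1 (prior 1/6): box 2 is the lowest-numbered option available, probability 1; weight (1/6)·1 = 1/6.
If it is in box 2 (prior 1/6): the host opened box 2, so this case is ruled out; weight (1/6)·0 = 0.
If it is in any of boxes 3, 4, 5, and 6 (prior 1/6 each): the host would have opened box 1 instead, probability 0; weight (1/6)·0 = 0 each.
The weights sum to 1/6.
So P(the gold coin in box 6 | the host opened box 2) = 0 / (1/6) = 0.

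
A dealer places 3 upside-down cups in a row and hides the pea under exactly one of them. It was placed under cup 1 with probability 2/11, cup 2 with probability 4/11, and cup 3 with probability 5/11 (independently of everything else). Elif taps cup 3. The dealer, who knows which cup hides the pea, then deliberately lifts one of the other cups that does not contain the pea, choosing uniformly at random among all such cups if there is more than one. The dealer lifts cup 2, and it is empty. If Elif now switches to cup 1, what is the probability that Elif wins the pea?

Apply Bayes' rule, conditioning on where the pea actually is.
If it is under cup 1 (prior 2/11): the dealer has no choice, probability 1; weight (2/11)·1 = 2/11.
If it is under cup 2 (prior 4/11): the dealer opened cup 2, so this case is ruled out; weight (4/11)·0 = 0.
If it is under cup 3 (prior 5/11): the dealer has 2 equally likely choices, so probability 1/2; weight (5/11)·(1/2) = 5/22.
The weights sum to 9/22.
So P(the pea under cup 1 | the dealer opened cup 2) = (2/11) / (9/22) = 4/9.

4/9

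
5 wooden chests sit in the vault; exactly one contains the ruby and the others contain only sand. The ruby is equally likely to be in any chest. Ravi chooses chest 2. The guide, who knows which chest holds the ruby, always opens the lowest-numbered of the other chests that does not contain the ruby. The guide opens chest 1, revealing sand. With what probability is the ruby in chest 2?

Consider each possible location of the ruby in turn.
If it is in chest 1 (prior 1/5): the guide opened chest 1, so this case is ruled out; weight (1/5)·0 = 0.
If it is in any of chests 2, 3, 4, and 5 (prior 1/5 each): chest 1 is the lowest-numbered option available, probability 1; weight (1/5)·1 = 1/5 each.
The weights sum to 4/5.
So P(the ruby in chest 2 | the guide opened chest 1) = (1/5) / (4/5) = 1/4.

1/4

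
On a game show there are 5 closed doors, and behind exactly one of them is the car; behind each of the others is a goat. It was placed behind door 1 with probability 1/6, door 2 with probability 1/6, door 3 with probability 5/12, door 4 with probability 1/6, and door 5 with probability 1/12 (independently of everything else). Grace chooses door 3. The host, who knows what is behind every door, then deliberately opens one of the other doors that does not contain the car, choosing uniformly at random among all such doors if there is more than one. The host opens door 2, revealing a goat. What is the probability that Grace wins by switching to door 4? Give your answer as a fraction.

8/35

Condition on the true location of the car.
If it is behind either of doors 1 and 4 (prior 1/6 each): the host has 3 equally likely choices, so probability 1/3; weight (1/6)·(1/3) = 1/18 each.
If it is behind door 2 (prior 1/6): the host opened door 2, so this case is ruled out; weight (1/6)·0 = 0.
If it is behind door 3 (prior 5/12): the host has 4 equally likely choices, so probability 1/4; weight (5/12)·(1/4) = 5/48.
If it is behind door 5 (prior 1/12): the host has 3 equally likely choices, so probability 1/3; weight (1/12)·(1/3) = 1/36.
The weights sum to 35/144.
So P(the car behind door 4 | the host opened door 2) = (1/18) / (35/144) = 8/35.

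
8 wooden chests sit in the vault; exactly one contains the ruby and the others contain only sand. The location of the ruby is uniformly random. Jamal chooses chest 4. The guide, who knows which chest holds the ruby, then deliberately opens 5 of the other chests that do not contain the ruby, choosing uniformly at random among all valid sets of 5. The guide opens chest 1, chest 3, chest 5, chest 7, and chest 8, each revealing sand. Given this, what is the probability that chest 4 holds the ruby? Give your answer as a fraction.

1/8

Condition on the true location of the ruby.
If it is in any of chests 1, 3, 5, 7, and 8 (prior 1/8 each): that chest was opened and seen not to hold the prize — ruled out; weight (1/8)·0 = 0 each.
If it is in either of chests 2 and 6 (prior 1/8 each): the guide has 6 equally likely choices, so probability 1/6; weight (1/8)·(1/6) = 1/48 each.
If it is in chest 4 (prior 1/8): the guide has 21 equally likely choices, so probability 1/21; weight (1/8)·(1/21) = 1/168.
The weights sum to 1/21.
So P(the ruby in chest 4 | the guide opened chest 1, chest 3, chest 5, chest 7, and chest 8) = (1/168) / (1/21) = 1/8.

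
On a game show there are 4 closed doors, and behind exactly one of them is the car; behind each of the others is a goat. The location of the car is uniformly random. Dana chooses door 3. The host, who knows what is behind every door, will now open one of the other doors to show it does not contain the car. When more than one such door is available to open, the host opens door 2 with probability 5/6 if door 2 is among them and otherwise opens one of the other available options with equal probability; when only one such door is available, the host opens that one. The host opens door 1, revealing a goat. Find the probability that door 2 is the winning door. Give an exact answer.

Apply Bayes' rule, conditioning on where the car actually is.
If it is behind door 1 (prior 1/4): the host opened door 1, so this case is ruled out; weight (1/4)·0 = 0.
If it is behind door 2 (prior 1/4): door 2 holds the prize so is unavailable; the host chooses uniformly among the 2 others, probability 1/2; weight (1/4)·(1/2) = 1/8.
If it is behind door 3 (prior 1/4): door 2 is available but not opened; door 1 gets probability (1 − 5/6)/2 = 1/12; weight (1/4)·(1/12) = 1/48.
If it is behind door 4 (prior 1/4): door 2 is available but not opened, probability 1/6; weight (1/4)·(1/6) = 1/24.
The weights sum to 3/16.
So P(the car behind door 2 | the host opened door 1) = (1/8) / (3/16) = 2/3.

2/3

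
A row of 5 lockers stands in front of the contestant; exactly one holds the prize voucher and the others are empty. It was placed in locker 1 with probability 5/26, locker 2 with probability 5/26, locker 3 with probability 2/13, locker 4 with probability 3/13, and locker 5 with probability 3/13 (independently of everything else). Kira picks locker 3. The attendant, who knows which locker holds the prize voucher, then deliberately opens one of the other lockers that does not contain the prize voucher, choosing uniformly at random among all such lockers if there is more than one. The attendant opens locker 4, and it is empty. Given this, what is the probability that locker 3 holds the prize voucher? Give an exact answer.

Consider each possible location of the prize voucher in turn.
If it is in either of lockers 1 and 2 (prior 5/26 each): the attendant has 3 equally likely choices, so probability 1/3; weight (5/26)·(1/3) = 5/78 each.
If it is in locker 3 (prior 2/13): the attendant has 4 equally likely choices, so probability 1/4; weight (2/13)·(1/4) = 1/26.
If it is in locker 4 (prior 3/13): the attendant opened locker 4, so this case is ruled out; weight (3/13)·0 = 0.
If it is in locker 5 (prior 3/13): the attendant has 3 equally likely choices, so probability 1/3; weight (3/13)·(1/3) = 1/13.
The weights sum to 19/78.
So P(the prize voucher in locker 3 | the attendant opened locker 4) = (1/26) / (19/78) = 3/19.

3/19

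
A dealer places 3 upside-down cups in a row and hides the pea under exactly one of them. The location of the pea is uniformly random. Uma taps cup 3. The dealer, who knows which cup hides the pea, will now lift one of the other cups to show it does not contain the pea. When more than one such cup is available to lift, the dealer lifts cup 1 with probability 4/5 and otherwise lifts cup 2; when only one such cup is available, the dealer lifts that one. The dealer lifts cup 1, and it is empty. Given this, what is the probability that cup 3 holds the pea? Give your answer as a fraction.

Consider each possible location of the pea in turn.
If it is under cup 1 (prior 1/3): the dealer opened cup 1, so this case is ruled out; weight (1/3)·0 = 0.
If it is under cup 2 (prior 1/3): only cup 1 is available, probability 1; weight (1/3)·1 = 1/3.
If it is under cup 3 (prior 1/3): cup 1 is available, opened with probability 4/5; weight (1/3)·(4/5) = 4/15.
The weights sum to 3/5.
So P(the pea under cup 3 | the dealer opened cup 1) = (4/15) / (3/5) = 4/9.

4/9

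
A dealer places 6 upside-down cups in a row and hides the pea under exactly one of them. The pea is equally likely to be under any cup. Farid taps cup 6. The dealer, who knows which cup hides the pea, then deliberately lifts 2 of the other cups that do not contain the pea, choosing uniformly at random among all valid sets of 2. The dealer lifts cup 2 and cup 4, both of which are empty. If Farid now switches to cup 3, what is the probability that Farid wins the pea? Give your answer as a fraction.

5/18

Condition on the true location of the pea.
If it is under any of cups 1, 3, and 5 (prior 1/6 each): the dealer has 6 equally likely choices, so probability 1/6; weight (1/6)·(1/6) = 1/36 each.
If it is under either of cups 2 and 4 (prior 1/6 each): that cup was opened and seen not to hold the prize — ruled out; weight (1/6)·0 = 0 each.
If it is under cup 6 (prior 1/6): the dealer has 10 equally likely choices, so probability 1/10; weight (1/6)·(1/10) = 1/60.
The weights sum to 1/10.
So P(the pea under cup 3 | the dealer opened cup 2 and cup 4) = (1/36) / (1/10) = 5/18.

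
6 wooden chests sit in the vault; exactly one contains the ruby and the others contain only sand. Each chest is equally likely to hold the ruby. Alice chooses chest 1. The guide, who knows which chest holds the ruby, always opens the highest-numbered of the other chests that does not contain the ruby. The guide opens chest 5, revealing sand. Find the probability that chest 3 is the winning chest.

Apply Bayes' rule, conditioning on where the ruby actually is.
If it is in any of chests 1, 2, 3, and 4 (prior 1/6 each): the guide would have opened chest 6 instead, probability 0; weight (1/6)·0 = 0 each.
If it is in chest 5 (prior 1/6): the guide opened chest 5, so this case is ruled out; weight (1/6)·0 = 0.
If it is in chest 6 (prior 1/6): chest 5 is the highest-numbered option available, probability 1; weight (1/6)·1 = 1/6.
The weights sum to 1/6.
So P(the ruby in chest 3 | the guide opened chest 5) = 0 / (1/6) = 0.

0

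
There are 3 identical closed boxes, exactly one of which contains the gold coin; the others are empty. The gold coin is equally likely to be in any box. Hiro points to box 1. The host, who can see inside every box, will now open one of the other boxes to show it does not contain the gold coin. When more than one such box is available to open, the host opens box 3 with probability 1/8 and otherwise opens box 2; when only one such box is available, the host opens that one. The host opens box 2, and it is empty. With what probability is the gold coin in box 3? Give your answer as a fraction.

Consider each possible location of the gold coin in turn.
If it is in box 1 (prior 1/3): box 3 is available but not opened, probability 7/8; weight (1/3)·(7/8) = 7/24.
If it is in box 2 (prior 1/3): the host opened box 2, so this case is ruled out; weight (1/3)·0 = 0.
If it is in box 3 (prior 1/3): only box 2 is available, probability 1; weight (1/3)·1 = 1/3.
The weights sum to 5/8.
So P(the gold coin in box 3 | the host opened box 2) = (1/3) / (5/8) = 8/15.

8/15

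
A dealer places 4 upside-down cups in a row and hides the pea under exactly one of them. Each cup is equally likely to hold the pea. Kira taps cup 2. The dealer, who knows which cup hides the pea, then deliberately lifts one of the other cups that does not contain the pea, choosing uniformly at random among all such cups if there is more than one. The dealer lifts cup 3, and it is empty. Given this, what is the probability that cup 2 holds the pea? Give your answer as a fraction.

1/4

Condition on the true location of the pea.
If it is under either of cups 1 and 4 (prior 1/4 each): the dealer has 2 equally likely choices, so probability 1/2; weight (1/4)·(1/2) = 1/8 each.
If it is under cup 2 (prior 1/4): the dealer has 3 equally likely choices, so probability 1/3; weight (1/4)·(1/3) = 1/12.
If it is under cup 3 (prior 1/4): the dealer opened cup 3, so this case is ruled out; weight (1/4)·0 = 0.
The weights sum to 1/3.
So P(the pea under cup 2 | the dealer opened cup 3) = (1/12) / (1/3) = 1/4.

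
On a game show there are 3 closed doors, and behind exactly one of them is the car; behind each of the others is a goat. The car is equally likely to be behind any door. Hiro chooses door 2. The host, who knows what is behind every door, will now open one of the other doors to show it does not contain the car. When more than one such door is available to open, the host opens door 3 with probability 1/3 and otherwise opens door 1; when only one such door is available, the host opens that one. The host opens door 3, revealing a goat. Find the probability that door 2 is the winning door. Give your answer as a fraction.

1/4

Apply Bayes' rule, conditioning on where the car actually is.
If it is behind door 1 (prior 1/3): only door 3 is available, probability 1; weight (1/3)·1 = 1/3.
If it is behind door 2 (prior 1/3): door 3 is available, opened with probability 1/3; weight (1/3)·(1/3) = 1/9.
If it is behind door 3 (prior 1/3): the host opened door 3, so this case is ruled out; weight (1/3)·0 = 0.
The weights sum to 4/9.
So P(the car behind door 2 | the host opened door 3) = (1/9) / (4/9) = 1/4.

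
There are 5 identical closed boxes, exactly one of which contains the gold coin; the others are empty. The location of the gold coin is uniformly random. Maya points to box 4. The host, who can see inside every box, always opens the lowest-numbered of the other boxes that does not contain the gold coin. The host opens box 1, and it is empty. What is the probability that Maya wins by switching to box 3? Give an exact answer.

1/4

Consider each possible location of the gold coin in turn.
If it is in box 1 (prior 1/5): the host opened box 1, so this case is ruled out; weight (1/5)·0 = 0.
If it is in any of boxes 2, 3, 4, and 5 (prior 1/5 each): box 1 is the lowest-numbered option available, probability 1; weight (1/5)·1 = 1/5 each.
The weights sum to 4/5.
So P(the gold coin in box 3 | the host opened box 1) = (1/5) / (4/5) = 1/4.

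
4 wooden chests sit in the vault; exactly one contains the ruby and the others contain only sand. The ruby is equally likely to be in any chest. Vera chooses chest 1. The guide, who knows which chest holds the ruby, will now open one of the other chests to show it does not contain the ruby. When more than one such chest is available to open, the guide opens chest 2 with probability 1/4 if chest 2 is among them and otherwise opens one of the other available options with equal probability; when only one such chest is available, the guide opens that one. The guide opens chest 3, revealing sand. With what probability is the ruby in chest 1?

Apply Bayes' rule, conditioning on where the ruby actually is.
If it is in chest 1 (prior 1/4): chest 2 is available but not opened; chest 3 gets probability (1 − 1/4)/2 = 3/8; weight (1/4)·(3/8) = 3/32.
If it is in chest 2 (prior 1/4): chest 2 holds the prize so is unavailable; the guide chooses uniformly among the 2 others, probability 1/2; weight (1/4)·(1/2) = 1/8.
If it is in chest 3 (prior 1/4): the guide opened chest 3, so this case is ruled out; weight (1/4)·0 = 0.
If it is in chest 4 (prior 1/4): chest 2 is available but not opened, probability 3/4; weight (1/4)·(3/4) = 3/16.
The weights sum to 13/32.
So P(the ruby in chest 1 | the guide opened chest 3) = (3/32) / (13/32) = 3/13.

3/13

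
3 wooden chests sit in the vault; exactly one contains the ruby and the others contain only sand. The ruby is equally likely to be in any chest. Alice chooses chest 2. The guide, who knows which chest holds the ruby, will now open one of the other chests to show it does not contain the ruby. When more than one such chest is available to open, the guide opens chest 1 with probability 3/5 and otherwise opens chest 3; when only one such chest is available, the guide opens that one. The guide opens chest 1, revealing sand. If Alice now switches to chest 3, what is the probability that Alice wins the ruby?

5/8

Consider each possible location of the ruby in turn.
If it is in chest 1 (prior 1/3): the guide opened chest 1, so this case is ruled out; weight (1/3)·0 = 0.
If it is in chest 2 (prior 1/3): chest 1 is available, opened with probability 3/5; weight (1/3)·(3/5) = 1/5.
If it is in chest 3 (prior 1/3): only chest 1 is available, probability 1; weight (1/3)·1 = 1/3.
The weights sum to 8/15.
So P(the ruby in chest 3 | the guide opened chest 1) = (1/3) / (8/15) = 5/8.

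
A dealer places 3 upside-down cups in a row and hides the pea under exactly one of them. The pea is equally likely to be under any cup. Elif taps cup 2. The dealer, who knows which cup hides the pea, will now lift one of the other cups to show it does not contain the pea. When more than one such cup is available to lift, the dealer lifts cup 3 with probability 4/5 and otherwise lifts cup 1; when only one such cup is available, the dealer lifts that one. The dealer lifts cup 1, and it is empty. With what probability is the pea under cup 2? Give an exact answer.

Consider each possible location of the pea in turn.
If it is under cup 1 (prior 1/3): the dealer opened cup 1, so this case is ruled out; weight (1/3)·0 = 0.
If it is under cup 2 (prior 1/3): cup 3 is available but not opened, probability 1/5; weight (1/3)·(1/5) = 1/15.
If it is under cup 3 (prior 1/3): only cup 1 is available, probability 1; weight (1/3)·1 = 1/3.
The weights sum to 2/5.
So P(the pea under cup 2 | the dealer opened cup 1) = (1/15) / (2/5) = 1/6.

1/6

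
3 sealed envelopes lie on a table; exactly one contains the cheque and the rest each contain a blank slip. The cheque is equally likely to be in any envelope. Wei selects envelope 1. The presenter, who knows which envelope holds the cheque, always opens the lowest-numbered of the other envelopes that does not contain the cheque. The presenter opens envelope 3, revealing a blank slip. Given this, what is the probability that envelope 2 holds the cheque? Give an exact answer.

Condition on the true location of the cheque.
If it is in envelope 1 (prior 1/3): the presenter would have opened envelope 2 instead, probability 0; weight (1/3)·0 = 0.
If it is in envelope 2 (prior 1/3): envelope 3 is the lowest-numbered option available, probability 1; weight (1/3)·1 = 1/3.
If it is in envelope 3 (prior 1/3): the presenter opened envelope 3, so this case is ruled out; weight (1/3)·0 = 0.
The weights sum to 1/3.
So P(the cheque in envelope 2 | the presenter opened envelope 3) = (1/3) / (1/3) = 1.

1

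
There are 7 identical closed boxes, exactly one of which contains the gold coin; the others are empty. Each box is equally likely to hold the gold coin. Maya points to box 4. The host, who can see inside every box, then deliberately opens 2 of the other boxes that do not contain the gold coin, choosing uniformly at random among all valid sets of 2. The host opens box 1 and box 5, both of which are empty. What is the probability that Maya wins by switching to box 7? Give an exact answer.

Apply Bayes' rule, conditioning on where the gold coin actually is.
If it is in either of boxes 1 and 5 (prior 1/7 each): that box was opened and seen not to hold the prize — ruled out; weight (1/7)·0 = 0 each.
If it is in any of boxes 2, 3, 6, and 7 (prior 1/7 each): the host has 10 equally likely choices, so probability 1/10; weight (1/7)·(1/10) = 1/70 each.
If it is in box 4 (prior 1/7): the host has 15 equally likely choices, so probability 1/15; weight (1/7)·(1/15) = 1/105.
The weights sum to 1/15.
So P(the gold coin in box 7 | the host opened box 1 and box 5) = (1/70) / (1/15) = 3/14.

3/14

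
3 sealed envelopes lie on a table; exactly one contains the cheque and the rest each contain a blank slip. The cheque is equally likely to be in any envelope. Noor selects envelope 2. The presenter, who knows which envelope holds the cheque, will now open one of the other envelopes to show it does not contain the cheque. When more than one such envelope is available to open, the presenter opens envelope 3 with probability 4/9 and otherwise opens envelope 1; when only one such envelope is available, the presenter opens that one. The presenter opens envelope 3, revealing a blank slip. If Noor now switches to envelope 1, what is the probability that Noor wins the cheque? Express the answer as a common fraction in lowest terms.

Apply Bayes' rule, conditioning on where the cheque actually is.
If it is in envelope 1 (prior 1/3): only envelope 3 is available, probability 1; weight (1/3)·1 = 1/3.
If it is in envelope 2 (prior 1/3): envelope 3 is available, opened with probability 4/9; weight (1/3)·(4/9) = 4/27.
If it is in envelope 3 (prior 1/3): the presenter opened envelope 3, so this case is ruled out; weight (1/3)·0 = 0.
The weights sum to 13/27.
So P(the cheque in envelope 1 | the presenter opened envelope 3) = (1/3) / (13/27) = 9/13.

9/13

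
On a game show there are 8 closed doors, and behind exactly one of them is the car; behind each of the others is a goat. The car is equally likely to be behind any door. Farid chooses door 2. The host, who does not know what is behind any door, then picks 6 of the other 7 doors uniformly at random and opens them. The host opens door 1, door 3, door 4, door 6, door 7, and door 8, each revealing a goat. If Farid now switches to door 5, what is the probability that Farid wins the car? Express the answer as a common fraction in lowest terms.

1/2

Condition on the true location of the car.
If it is behind any of doors 1, 3, 4, 6, 7, and 8 (prior 1/8 each): that door was opened and seen not to hold the prize — ruled out; weight (1/8)·0 = 0 each.
If it is behind either of doors 2 and 5 (prior 1/8 each): the host picks exactly this set with probability 1/7 regardless, and none is the prize; weight (1/8)·(1/7) = 1/56 each.
The weights sum to 1/28.
So P(the car behind door 5 | the host opened door 1, door 3, door 4, door 6, door 7, and door 8) = (1/56) / (1/28) = 1/2.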